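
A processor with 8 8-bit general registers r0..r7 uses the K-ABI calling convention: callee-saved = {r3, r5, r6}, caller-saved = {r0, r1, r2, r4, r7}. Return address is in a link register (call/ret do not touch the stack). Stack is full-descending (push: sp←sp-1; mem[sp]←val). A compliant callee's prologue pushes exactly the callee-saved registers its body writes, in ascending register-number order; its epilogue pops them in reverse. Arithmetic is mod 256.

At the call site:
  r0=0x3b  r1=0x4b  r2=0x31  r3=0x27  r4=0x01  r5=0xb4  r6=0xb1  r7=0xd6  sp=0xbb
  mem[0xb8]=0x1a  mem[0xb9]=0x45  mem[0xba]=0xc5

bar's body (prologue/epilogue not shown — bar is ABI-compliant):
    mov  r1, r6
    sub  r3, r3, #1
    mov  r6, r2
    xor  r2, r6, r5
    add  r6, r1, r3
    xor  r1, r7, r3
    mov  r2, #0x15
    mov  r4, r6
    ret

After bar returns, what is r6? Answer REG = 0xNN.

prologue: push r3 -> mem[0xba]=0x27, sp=0xba
prologue: push r6 -> mem[0xb9]=0xb1, sp=0xb9
body[0] mov  r1, r6 -> r1=0xb1
body[1] sub  r3, r3, #1 -> r3=0x26
body[2] mov  r6, r2 -> r6=0x31
body[3] xor  r2, r6, r5 -> r2=0x85
body[4] add  r6, r1, r3 -> r6=0xd7
body[5] xor  r1, r7, r3 -> r1=0xf0
body[6] mov  r2, #0x15 -> r2=0x15
body[7] mov  r4, r6 -> r4=0xd7
epilogue: pop r6=0xb1, sp=0xba
epilogue: pop r3=0x27, sp=0xbb
r6 is callee-saved -> restored

REG = 0xb1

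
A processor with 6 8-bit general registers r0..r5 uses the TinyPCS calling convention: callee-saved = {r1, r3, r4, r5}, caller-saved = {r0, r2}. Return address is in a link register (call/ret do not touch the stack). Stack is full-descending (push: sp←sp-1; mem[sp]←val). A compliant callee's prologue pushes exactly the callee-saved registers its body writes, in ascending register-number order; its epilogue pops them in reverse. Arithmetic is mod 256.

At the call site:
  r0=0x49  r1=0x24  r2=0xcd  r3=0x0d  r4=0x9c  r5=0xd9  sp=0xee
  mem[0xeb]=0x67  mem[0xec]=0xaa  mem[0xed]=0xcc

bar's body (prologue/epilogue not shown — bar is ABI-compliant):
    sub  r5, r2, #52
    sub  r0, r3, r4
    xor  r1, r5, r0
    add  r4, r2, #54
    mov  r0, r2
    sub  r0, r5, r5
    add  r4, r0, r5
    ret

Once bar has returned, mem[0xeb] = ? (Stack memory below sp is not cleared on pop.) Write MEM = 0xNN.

MEM = 0xd9

prologue: push r1 → mem[0xed]=0x24, sp=0xed
prologue: push r4 → mem[0xec]=0x9c, sp=0xec
prologue: push r5 → mem[0xeb]=0xd9, sp=0xeb
body[0] sub  r5, r2, #52 → r5=0x99
body[1] sub  r0, r3, r4 → r0=0x71
body[2] xor  r1, r5, r0 → r1=0xe8
body[3] add  r4, r2, #54 → r4=0x03
body[4] mov  r0, r2 → r0=0xcd
body[5] sub  r0, r5, r5 → r0=0x00
body[6] add  r4, r0, r5 → r4=0x99
epilogue: pop r5=0xd9, sp=0xec
epilogue: pop r4=0x9c, sp=0xed
epilogue: pop r1=0x24, sp=0xee
prologue pushed ['r1', 'r4', 'r5'] at ['0xed', '0xec', '0xeb']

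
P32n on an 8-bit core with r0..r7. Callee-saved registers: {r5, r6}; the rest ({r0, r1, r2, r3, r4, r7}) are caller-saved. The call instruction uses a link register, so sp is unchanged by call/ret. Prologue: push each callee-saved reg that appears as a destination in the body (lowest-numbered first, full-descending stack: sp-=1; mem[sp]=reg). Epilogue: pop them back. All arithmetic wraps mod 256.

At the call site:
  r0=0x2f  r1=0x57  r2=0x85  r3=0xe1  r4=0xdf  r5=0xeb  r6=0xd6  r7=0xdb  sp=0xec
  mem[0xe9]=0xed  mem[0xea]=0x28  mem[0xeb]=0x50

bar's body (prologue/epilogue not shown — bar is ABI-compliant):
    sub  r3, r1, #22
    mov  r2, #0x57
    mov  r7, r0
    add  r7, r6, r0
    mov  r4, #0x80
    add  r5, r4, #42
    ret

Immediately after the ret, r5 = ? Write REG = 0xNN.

prologue: push r5 -> mem[0xeb]=0xeb, sp=0xeb
body[0] sub  r3, r1, #22 -> r3=0x41
body[1] mov  r2, #0x57 -> r2=0x57
body[2] mov  r7, r0 -> r7=0x2f
body[3] add  r7, r6, r0 -> r7=0x05
body[4] mov  r4, #0x80 -> r4=0x80
body[5] add  r5, r4, #42 -> r5=0xaa
epilogue: pop r5=0xeb, sp=0xec
r5 is callee-saved -> restored

REG = 0xeb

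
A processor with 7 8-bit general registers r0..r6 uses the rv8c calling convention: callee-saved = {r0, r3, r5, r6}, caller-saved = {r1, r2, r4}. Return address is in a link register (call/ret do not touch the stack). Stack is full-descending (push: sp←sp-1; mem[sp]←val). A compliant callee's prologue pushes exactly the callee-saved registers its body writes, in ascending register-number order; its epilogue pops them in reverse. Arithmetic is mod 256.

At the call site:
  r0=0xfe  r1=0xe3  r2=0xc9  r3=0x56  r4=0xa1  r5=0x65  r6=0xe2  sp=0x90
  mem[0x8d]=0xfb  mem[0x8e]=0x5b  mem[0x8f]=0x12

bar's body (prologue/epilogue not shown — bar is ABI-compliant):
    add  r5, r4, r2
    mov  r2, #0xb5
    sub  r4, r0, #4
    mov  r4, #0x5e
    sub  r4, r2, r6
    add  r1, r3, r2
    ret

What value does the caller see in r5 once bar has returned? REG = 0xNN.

REG = 0x65

prologue: push r5 → mem[0x8f]=0x65, sp=0x8f
body[0] add  r5, r4, r2 → r5=0x6a
body[1] mov  r2, #0xb5 → r2=0xb5
body[2] sub  r4, r0, #4 → r4=0xfa
body[3] mov  r4, #0x5e → r4=0x5e
body[4] sub  r4, r2, r6 → r4=0xd3
body[5] add  r1, r3, r2 → r1=0x0b
epilogue: pop r5=0x65, sp=0x90
r5 is callee-saved → restored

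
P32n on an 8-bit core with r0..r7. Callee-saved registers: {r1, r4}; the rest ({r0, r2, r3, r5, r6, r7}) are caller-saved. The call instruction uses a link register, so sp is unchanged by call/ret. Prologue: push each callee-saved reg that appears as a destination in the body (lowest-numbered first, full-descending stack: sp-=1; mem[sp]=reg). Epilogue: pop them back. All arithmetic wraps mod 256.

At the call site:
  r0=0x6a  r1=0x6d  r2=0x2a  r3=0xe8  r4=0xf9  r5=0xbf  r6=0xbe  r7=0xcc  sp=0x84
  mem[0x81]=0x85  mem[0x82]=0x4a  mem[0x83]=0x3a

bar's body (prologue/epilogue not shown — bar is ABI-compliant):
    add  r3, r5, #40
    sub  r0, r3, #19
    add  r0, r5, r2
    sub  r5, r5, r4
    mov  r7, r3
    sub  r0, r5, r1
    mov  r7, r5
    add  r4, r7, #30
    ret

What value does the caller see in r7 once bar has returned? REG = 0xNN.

REG = 0xc6

prologue: push r4 -> mem[0x83]=0xf9, sp=0x83
body[0] add  r3, r5, #40 -> r3=0xe7
body[1] sub  r0, r3, #19 -> r0=0xd4
body[2] add  r0, r5, r2 -> r0=0xe9
body[3] sub  r5, r5, r4 -> r5=0xc6
body[4] mov  r7, r3 -> r7=0xe7
body[5] sub  r0, r5, r1 -> r0=0x59
body[6] mov  r7, r5 -> r7=0xc6
body[7] add  r4, r7, #30 -> r4=0xe4
epilogue: pop r4=0xf9, sp=0x84
r7 is caller-saved -> body value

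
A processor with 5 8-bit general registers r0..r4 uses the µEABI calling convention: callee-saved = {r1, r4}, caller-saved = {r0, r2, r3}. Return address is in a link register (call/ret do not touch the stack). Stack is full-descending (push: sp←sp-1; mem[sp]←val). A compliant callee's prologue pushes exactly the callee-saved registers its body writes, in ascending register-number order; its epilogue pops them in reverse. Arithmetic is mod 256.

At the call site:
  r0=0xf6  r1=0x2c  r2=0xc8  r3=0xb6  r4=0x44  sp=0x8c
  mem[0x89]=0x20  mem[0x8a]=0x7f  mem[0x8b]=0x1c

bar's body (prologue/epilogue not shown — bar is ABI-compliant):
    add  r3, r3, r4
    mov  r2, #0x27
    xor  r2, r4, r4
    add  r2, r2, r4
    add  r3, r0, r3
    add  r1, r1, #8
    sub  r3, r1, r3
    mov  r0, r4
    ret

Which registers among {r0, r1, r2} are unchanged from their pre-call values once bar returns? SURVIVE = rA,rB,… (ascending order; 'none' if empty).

SURVIVE = r1

prologue: push r1 → mem[0x8b]=0x2c, sp=0x8b
body[0] add  r3, r3, r4 → r3=0xfa
body[1] mov  r2, #0x27 → r2=0x27
body[2] xor  r2, r4, r4 → r2=0x00
body[3] add  r2, r2, r4 → r2=0x44
body[4] add  r3, r0, r3 → r3=0xf0
body[5] add  r1, r1, #8 → r1=0x34
body[6] sub  r3, r1, r3 → r3=0x44
body[7] mov  r0, r4 → r0=0x44
epilogue: pop r1=0x2c, sp=0x8c
r0: caller-saved, written=True
r1: callee-saved, written=True
r2: caller-saved, written=True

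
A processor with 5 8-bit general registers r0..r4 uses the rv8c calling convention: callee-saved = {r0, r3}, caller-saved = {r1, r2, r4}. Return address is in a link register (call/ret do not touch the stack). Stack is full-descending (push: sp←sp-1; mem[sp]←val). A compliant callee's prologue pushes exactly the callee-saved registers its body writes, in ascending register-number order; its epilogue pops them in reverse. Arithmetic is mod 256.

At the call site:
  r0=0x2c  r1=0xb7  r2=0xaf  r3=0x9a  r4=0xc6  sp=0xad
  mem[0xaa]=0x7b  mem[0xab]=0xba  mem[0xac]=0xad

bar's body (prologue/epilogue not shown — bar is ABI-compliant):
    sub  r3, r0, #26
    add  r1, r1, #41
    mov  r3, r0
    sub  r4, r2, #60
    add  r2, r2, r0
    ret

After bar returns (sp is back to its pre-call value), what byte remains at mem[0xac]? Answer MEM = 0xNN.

MEM = 0x9a

prologue: push r3 -> mem[0xac]=0x9a, sp=0xac
body[0] sub  r3, r0, #26 -> r3=0x12
body[1] add  r1, r1, #41 -> r1=0xe0
body[2] mov  r3, r0 -> r3=0x2c
body[3] sub  r4, r2, #60 -> r4=0x73
body[4] add  r2, r2, r0 -> r2=0xdb
epilogue: pop r3=0x9a, sp=0xad
prologue pushed ['r3'] at ['0xac']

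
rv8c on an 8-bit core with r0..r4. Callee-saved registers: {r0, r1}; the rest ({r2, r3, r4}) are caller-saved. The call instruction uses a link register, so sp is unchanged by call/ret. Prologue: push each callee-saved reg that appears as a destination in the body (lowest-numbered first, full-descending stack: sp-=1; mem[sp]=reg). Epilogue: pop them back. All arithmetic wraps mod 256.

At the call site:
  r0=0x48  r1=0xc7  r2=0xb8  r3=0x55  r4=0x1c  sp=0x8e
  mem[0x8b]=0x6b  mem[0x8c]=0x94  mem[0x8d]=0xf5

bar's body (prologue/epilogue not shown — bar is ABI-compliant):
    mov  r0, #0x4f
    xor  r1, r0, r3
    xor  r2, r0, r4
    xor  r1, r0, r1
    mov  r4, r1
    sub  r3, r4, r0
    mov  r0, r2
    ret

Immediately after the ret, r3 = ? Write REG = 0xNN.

REG = 0x06

prologue: push r0 → mem[0x8d]=0x48, sp=0x8d
prologue: push r1 → mem[0x8c]=0xc7, sp=0x8c
body[0] mov  r0, #0x4f → r0=0x4f
body[1] xor  r1, r0, r3 → r1=0x1a
body[2] xor  r2, r0, r4 → r2=0x53
body[3] xor  r1, r0, r1 → r1=0x55
body[4] mov  r4, r1 → r4=0x55
body[5] sub  r3, r4, r0 → r3=0x06
body[6] mov  r0, r2 → r0=0x53
epilogue: pop r1=0xc7, sp=0x8d
epilogue: pop r0=0x48, sp=0x8e
r3 is caller-saved → body value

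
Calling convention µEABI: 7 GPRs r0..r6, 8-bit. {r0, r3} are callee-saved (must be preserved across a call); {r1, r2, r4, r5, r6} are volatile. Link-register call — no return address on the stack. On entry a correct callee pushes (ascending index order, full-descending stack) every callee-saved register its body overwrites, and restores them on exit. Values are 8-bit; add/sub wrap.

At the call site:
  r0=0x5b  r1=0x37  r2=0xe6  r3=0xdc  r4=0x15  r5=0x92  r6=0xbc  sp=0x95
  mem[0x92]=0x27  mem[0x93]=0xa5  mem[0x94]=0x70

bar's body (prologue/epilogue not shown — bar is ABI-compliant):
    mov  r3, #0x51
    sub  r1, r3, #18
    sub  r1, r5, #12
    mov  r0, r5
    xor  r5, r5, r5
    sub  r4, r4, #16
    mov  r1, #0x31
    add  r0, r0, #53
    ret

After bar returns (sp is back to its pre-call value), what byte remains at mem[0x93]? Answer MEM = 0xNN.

prologue: push r0 → mem[0x94]=0x5b, sp=0x94
prologue: push r3 → mem[0x93]=0xdc, sp=0x93
body[0] mov  r3, #0x51 → r3=0x51
body[1] sub  r1, r3, #18 → r1=0x3f
body[2] sub  r1, r5, #12 → r1=0x86
body[3] mov  r0, r5 → r0=0x92
body[4] xor  r5, r5, r5 → r5=0x00
body[5] sub  r4, r4, #16 → r4=0x05
body[6] mov  r1, #0x31 → r1=0x31
body[7] add  r0, r0, #53 → r0=0xc7
epilogue: pop r3=0xdc, sp=0x94
epilogue: pop r0=0x5b, sp=0x95
prologue pushed ['r0', 'r3'] at ['0x94', '0x93']

MEM = 0xdc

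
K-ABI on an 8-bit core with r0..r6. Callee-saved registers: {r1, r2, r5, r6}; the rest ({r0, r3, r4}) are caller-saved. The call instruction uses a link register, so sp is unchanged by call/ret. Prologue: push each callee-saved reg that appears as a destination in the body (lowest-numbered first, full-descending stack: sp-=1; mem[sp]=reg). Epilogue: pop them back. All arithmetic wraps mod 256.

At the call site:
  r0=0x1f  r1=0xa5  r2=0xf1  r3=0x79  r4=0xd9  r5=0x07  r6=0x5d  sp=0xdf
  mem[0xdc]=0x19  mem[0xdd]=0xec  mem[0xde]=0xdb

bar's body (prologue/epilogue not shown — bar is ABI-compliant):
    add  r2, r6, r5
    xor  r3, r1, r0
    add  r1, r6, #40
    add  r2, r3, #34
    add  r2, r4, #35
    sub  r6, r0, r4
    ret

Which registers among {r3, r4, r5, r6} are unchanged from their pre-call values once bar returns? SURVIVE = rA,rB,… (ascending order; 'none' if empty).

prologue: push r1 → mem[0xde]=0xa5, sp=0xde
prologue: push r2 → mem[0xdd]=0xf1, sp=0xdd
prologue: push r6 → mem[0xdc]=0x5d, sp=0xdc
body[0] add  r2, r6, r5 → r2=0x64
body[1] xor  r3, r1, r0 → r3=0xba
body[2] add  r1, r6, #40 → r1=0x85
body[3] add  r2, r3, #34 → r2=0xdc
body[4] add  r2, r4, #35 → r2=0xfc
body[5] sub  r6, r0, r4 → r6=0x46
epilogue: pop r6=0x5d, sp=0xdd
epilogue: pop r2=0xf1, sp=0xde
epilogue: pop r1=0xa5, sp=0xdf
r3: caller-saved, written=True
r4: caller-saved, written=False
r5: callee-saved, written=False
r6: callee-saved, written=True

SURVIVE = r4,r5,r6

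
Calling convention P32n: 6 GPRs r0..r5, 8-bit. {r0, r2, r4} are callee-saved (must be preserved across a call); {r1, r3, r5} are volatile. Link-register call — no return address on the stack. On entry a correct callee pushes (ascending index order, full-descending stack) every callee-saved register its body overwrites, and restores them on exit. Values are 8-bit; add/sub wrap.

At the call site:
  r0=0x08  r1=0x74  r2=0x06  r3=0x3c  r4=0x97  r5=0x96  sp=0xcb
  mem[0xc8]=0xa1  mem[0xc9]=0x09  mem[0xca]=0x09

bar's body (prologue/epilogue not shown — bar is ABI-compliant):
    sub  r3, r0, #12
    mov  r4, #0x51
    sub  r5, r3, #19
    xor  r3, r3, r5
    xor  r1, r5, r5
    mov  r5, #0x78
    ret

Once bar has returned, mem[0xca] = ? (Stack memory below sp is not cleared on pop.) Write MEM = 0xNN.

MEM = 0x97

prologue: push r4 -> mem[0xca]=0x97, sp=0xca
body[0] sub  r3, r0, #12 -> r3=0xfc
body[1] mov  r4, #0x51 -> r4=0x51
body[2] sub  r5, r3, #19 -> r5=0xe9
body[3] xor  r3, r3, r5 -> r3=0x15
body[4] xor  r1, r5, r5 -> r1=0x00
body[5] mov  r5, #0x78 -> r5=0x78
epilogue: pop r4=0x97, sp=0xcb
prologue pushed ['r4'] at ['0xca']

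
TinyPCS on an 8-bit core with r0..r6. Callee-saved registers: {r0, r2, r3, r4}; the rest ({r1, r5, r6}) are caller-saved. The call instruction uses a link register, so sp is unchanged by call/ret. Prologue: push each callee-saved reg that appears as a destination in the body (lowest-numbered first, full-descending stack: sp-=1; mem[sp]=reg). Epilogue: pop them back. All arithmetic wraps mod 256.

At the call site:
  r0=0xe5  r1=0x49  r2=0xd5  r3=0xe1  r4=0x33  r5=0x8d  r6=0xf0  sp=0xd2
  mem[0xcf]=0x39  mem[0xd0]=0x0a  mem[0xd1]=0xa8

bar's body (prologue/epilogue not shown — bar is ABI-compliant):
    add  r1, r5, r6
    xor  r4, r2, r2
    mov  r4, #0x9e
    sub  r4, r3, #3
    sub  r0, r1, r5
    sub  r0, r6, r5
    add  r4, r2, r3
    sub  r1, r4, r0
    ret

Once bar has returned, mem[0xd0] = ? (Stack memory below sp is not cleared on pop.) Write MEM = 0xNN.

prologue: push r0 → mem[0xd1]=0xe5, sp=0xd1
prologue: push r4 → mem[0xd0]=0x33, sp=0xd0
body[0] add  r1, r5, r6 → r1=0x7d
body[1] xor  r4, r2, r2 → r4=0x00
body[2] mov  r4, #0x9e → r4=0x9e
body[3] sub  r4, r3, #3 → r4=0xde
body[4] sub  r0, r1, r5 → r0=0xf0
body[5] sub  r0, r6, r5 → r0=0x63
body[6] add  r4, r2, r3 → r4=0xb6
body[7] sub  r1, r4, r0 → r1=0x53
epilogue: pop r4=0x33, sp=0xd1
epilogue: pop r0=0xe5, sp=0xd2
prologue pushed ['r0', 'r4'] at ['0xd1', '0xd0']

MEM = 0x33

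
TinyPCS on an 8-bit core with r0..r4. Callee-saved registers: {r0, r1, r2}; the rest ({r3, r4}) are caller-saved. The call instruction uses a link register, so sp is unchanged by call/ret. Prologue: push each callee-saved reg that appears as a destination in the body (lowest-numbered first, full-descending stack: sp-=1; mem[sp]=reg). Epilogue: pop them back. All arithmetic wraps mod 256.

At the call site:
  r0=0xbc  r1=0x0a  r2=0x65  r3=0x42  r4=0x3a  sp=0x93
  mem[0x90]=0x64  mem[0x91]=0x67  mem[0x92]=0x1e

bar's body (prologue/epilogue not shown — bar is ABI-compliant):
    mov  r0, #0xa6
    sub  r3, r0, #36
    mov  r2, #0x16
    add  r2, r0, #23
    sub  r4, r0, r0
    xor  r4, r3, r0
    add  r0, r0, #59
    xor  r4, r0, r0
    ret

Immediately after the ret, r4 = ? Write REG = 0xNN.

prologue: push r0 -> mem[0x92]=0xbc, sp=0x92
prologue: push r2 -> mem[0x91]=0x65, sp=0x91
body[0] mov  r0, #0xa6 -> r0=0xa6
body[1] sub  r3, r0, #36 -> r3=0x82
body[2] mov  r2, #0x16 -> r2=0x16
body[3] add  r2, r0, #23 -> r2=0xbd
body[4] sub  r4, r0, r0 -> r4=0x00
body[5] xor  r4, r3, r0 -> r4=0x24
body[6] add  r0, r0, #59 -> r0=0xe1
body[7] xor  r4, r0, r0 -> r4=0x00
epilogue: pop r2=0x65, sp=0x92
epilogue: pop r0=0xbc, sp=0x93
r4 is caller-saved -> body value

REG = 0x00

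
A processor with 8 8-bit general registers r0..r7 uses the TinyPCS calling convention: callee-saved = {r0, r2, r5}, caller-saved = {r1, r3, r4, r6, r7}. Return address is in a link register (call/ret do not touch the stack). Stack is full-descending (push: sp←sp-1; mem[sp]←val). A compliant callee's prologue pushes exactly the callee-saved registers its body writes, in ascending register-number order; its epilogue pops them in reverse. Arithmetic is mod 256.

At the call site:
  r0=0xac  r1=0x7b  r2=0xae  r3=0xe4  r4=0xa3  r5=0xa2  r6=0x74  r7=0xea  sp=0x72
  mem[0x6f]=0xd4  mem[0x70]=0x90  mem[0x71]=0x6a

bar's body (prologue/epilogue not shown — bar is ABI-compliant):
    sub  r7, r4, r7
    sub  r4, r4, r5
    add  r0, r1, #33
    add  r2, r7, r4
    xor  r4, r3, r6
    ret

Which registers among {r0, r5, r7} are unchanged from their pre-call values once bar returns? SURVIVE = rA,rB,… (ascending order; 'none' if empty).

prologue: push r0 → mem[0x71]=0xac, sp=0x71
prologue: push r2 → mem[0x70]=0xae, sp=0x70
body[0] sub  r7, r4, r7 → r7=0xb9
body[1] sub  r4, r4, r5 → r4=0x01
body[2] add  r0, r1, #33 → r0=0x9c
body[3] add  r2, r7, r4 → r2=0xba
body[4] xor  r4, r3, r6 → r4=0x90
epilogue: pop r2=0xae, sp=0x71
epilogue: pop r0=0xac, sp=0x72
r0: callee-saved, written=True
r5: callee-saved, written=False
r7: caller-saved, written=True

SURVIVE = r0,r5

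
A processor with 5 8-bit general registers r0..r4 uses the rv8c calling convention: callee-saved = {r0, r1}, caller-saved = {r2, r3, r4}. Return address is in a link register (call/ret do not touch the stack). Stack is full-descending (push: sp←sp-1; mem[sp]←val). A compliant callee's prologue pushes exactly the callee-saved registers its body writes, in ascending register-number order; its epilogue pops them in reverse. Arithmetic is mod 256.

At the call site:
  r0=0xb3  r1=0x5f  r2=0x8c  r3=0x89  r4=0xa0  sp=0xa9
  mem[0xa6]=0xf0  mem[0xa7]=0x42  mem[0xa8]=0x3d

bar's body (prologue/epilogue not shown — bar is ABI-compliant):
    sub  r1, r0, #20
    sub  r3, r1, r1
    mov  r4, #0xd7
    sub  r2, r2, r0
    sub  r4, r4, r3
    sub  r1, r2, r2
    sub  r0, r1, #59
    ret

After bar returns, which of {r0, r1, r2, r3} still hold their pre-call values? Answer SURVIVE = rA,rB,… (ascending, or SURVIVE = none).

prologue: push r0 -> mem[0xa8]=0xb3, sp=0xa8
prologue: push r1 -> mem[0xa7]=0x5f, sp=0xa7
body[0] sub  r1, r0, #20 -> r1=0x9f
body[1] sub  r3, r1, r1 -> r3=0x00
body[2] mov  r4, #0xd7 -> r4=0xd7
body[3] sub  r2, r2, r0 -> r2=0xd9
body[4] sub  r4, r4, r3 -> r4=0xd7
body[5] sub  r1, r2, r2 -> r1=0x00
body[6] sub  r0, r1, #59 -> r0=0xc5
epilogue: pop r1=0x5f, sp=0xa8
epilogue: pop r0=0xb3, sp=0xa9
r0: callee-saved, written=True
r1: callee-saved, written=True
r2: caller-saved, written=True
r3: caller-saved, written=True

SURVIVE = r0,r1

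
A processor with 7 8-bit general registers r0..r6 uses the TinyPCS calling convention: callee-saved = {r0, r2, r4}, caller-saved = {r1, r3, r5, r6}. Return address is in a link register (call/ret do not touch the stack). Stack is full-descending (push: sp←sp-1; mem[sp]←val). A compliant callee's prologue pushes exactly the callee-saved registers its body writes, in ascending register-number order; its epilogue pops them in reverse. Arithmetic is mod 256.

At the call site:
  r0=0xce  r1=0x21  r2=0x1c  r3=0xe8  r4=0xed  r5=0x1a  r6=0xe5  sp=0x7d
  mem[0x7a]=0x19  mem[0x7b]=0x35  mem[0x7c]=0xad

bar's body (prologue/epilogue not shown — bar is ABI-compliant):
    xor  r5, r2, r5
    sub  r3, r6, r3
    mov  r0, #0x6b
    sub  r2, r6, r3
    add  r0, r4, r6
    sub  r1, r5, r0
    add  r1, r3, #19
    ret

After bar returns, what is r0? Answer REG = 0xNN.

REG = 0xce

prologue: push r0 → mem[0x7c]=0xce, sp=0x7c
prologue: push r2 → mem[0x7b]=0x1c, sp=0x7b
body[0] xor  r5, r2, r5 → r5=0x06
body[1] sub  r3, r6, r3 → r3=0xfd
body[2] mov  r0, #0x6b → r0=0x6b
body[3] sub  r2, r6, r3 → r2=0xe8
body[4] add  r0, r4, r6 → r0=0xd2
body[5] sub  r1, r5, r0 → r1=0x34
body[6] add  r1, r3, #19 → r1=0x10
epilogue: pop r2=0x1c, sp=0x7c
epilogue: pop r0=0xce, sp=0x7d
r0 is callee-saved → restored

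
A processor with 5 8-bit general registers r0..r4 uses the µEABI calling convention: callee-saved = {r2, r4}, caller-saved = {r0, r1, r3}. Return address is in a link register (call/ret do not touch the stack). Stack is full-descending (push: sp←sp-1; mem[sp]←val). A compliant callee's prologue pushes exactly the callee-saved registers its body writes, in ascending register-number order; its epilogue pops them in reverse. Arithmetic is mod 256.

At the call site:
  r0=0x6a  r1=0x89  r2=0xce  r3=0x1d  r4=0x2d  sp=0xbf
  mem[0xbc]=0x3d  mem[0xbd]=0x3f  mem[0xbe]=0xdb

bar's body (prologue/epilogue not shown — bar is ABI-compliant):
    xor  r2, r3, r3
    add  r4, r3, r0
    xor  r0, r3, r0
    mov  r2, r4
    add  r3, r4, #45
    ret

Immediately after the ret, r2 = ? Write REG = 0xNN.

REG = 0xce

prologue: push r2 -> mem[0xbe]=0xce, sp=0xbe
prologue: push r4 -> mem[0xbd]=0x2d, sp=0xbd
body[0] xor  r2, r3, r3 -> r2=0x00
body[1] add  r4, r3, r0 -> r4=0x87
body[2] xor  r0, r3, r0 -> r0=0x77
body[3] mov  r2, r4 -> r2=0x87
body[4] add  r3, r4, #45 -> r3=0xb4
epilogue: pop r4=0x2d, sp=0xbe
epilogue: pop r2=0xce, sp=0xbf
r2 is callee-saved -> restored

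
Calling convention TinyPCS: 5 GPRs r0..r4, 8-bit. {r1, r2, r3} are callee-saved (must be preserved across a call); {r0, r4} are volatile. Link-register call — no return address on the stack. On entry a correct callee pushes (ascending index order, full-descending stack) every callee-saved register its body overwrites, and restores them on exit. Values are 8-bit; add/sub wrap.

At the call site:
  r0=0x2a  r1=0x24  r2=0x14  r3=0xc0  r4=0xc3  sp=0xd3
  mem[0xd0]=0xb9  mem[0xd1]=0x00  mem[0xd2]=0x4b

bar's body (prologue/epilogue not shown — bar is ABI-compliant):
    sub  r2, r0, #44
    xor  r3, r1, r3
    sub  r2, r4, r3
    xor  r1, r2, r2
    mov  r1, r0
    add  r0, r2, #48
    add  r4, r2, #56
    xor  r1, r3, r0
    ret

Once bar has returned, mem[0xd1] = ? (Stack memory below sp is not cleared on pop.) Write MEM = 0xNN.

prologue: push r1 -> mem[0xd2]=0x24, sp=0xd2
prologue: push r2 -> mem[0xd1]=0x14, sp=0xd1
prologue: push r3 -> mem[0xd0]=0xc0, sp=0xd0
body[0] sub  r2, r0, #44 -> r2=0xfe
body[1] xor  r3, r1, r3 -> r3=0xe4
body[2] sub  r2, r4, r3 -> r2=0xdf
body[3] xor  r1, r2, r2 -> r1=0x00
body[4] mov  r1, r0 -> r1=0x2a
body[5] add  r0, r2, #48 -> r0=0x0f
body[6] add  r4, r2, #56 -> r4=0x17
body[7] xor  r1, r3, r0 -> r1=0xeb
epilogue: pop r3=0xc0, sp=0xd1
epilogue: pop r2=0x14, sp=0xd2
epilogue: pop r1=0x24, sp=0xd3
prologue pushed ['r1', 'r2', 'r3'] at ['0xd2', '0xd1', '0xd0']

MEM = 0x14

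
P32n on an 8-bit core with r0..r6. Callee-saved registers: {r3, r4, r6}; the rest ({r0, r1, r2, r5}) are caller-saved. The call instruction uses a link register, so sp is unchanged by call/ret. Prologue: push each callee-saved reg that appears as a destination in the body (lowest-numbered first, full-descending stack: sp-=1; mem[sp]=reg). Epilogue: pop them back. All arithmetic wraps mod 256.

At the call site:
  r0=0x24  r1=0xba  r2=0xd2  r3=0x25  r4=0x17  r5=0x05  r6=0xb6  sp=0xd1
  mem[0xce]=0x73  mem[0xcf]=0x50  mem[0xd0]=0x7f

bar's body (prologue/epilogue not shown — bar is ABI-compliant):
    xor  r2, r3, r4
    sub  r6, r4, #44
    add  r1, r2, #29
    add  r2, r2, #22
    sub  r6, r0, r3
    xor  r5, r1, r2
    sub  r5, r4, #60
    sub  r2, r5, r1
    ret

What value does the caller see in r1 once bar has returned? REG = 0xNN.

REG = 0x4f

prologue: push r6 -> mem[0xd0]=0xb6, sp=0xd0
body[0] xor  r2, r3, r4 -> r2=0x32
body[1] sub  r6, r4, #44 -> r6=0xeb
body[2] add  r1, r2, #29 -> r1=0x4f
body[3] add  r2, r2, #22 -> r2=0x48
body[4] sub  r6, r0, r3 -> r6=0xff
body[5] xor  r5, r1, r2 -> r5=0x07
body[6] sub  r5, r4, #60 -> r5=0xdb
body[7] sub  r2, r5, r1 -> r2=0x8c
epilogue: pop r6=0xb6, sp=0xd1
r1 is caller-saved -> body value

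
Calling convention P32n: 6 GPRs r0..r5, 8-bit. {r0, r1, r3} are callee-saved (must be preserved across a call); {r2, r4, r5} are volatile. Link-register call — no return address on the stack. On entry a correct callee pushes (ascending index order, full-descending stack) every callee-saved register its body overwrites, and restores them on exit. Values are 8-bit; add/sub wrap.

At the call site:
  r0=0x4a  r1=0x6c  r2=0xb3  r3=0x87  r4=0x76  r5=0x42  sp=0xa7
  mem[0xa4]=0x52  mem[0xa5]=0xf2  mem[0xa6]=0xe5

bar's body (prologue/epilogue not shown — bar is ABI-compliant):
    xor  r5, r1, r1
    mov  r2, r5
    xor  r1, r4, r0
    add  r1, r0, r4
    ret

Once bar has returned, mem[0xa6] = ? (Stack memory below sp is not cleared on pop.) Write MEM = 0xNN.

MEM = 0x6c

prologue: push r1 -> mem[0xa6]=0x6c, sp=0xa6
body[0] xor  r5, r1, r1 -> r5=0x00
body[1] mov  r2, r5 -> r2=0x00
body[2] xor  r1, r4, r0 -> r1=0x3c
body[3] add  r1, r0, r4 -> r1=0xc0
epilogue: pop r1=0x6c, sp=0xa7
prologue pushed ['r1'] at ['0xa6']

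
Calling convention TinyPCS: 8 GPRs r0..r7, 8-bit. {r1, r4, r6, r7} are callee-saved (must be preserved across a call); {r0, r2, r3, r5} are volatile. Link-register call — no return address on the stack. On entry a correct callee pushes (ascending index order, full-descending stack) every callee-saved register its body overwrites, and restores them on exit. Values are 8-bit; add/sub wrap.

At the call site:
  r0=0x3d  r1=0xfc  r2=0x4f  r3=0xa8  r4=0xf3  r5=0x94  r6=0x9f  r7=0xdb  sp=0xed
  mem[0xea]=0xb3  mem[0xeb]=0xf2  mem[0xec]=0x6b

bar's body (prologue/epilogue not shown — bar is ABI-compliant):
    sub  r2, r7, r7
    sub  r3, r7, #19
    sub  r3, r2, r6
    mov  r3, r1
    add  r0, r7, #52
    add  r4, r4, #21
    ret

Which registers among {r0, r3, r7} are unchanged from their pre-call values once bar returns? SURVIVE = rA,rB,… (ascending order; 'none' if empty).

prologue: push r4 -> mem[0xec]=0xf3, sp=0xec
body[0] sub  r2, r7, r7 -> r2=0x00
body[1] sub  r3, r7, #19 -> r3=0xc8
body[2] sub  r3, r2, r6 -> r3=0x61
body[3] mov  r3, r1 -> r3=0xfc
body[4] add  r0, r7, #52 -> r0=0x0f
body[5] add  r4, r4, #21 -> r4=0x08
epilogue: pop r4=0xf3, sp=0xed
r0: caller-saved, written=True
r3: caller-saved, written=True
r7: callee-saved, written=False

SURVIVE = r7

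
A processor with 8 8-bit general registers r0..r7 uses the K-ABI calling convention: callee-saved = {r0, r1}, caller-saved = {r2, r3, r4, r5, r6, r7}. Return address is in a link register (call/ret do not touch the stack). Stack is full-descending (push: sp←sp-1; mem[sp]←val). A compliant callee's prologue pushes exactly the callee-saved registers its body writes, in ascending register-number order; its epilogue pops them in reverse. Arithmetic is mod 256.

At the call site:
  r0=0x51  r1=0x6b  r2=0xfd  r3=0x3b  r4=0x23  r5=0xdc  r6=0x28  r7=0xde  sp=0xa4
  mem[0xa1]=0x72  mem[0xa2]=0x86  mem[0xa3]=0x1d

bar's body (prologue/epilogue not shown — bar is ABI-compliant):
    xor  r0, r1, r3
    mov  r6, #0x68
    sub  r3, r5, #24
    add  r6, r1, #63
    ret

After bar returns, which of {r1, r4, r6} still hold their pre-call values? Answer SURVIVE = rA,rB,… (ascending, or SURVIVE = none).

prologue: push r0 -> mem[0xa3]=0x51, sp=0xa3
body[0] xor  r0, r1, r3 -> r0=0x50
body[1] mov  r6, #0x68 -> r6=0x68
body[2] sub  r3, r5, #24 -> r3=0xc4
body[3] add  r6, r1, #63 -> r6=0xaa
epilogue: pop r0=0x51, sp=0xa4
r1: callee-saved, written=False
r4: caller-saved, written=False
r6: caller-saved, written=True

SURVIVE = r1,r4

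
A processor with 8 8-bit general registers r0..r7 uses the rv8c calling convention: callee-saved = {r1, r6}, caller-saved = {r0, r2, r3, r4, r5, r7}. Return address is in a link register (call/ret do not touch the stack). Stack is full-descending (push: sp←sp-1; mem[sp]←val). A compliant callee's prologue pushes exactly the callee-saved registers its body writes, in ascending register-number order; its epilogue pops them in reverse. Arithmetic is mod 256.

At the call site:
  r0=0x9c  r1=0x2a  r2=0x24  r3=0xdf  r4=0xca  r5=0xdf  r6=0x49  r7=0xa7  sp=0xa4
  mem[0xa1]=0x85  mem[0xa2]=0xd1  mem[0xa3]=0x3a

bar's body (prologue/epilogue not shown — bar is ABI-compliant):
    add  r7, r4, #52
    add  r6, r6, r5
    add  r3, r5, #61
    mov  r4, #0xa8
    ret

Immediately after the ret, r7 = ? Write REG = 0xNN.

prologue: push r6 → mem[0xa3]=0x49, sp=0xa3
body[0] add  r7, r4, #52 → r7=0xfe
body[1] add  r6, r6, r5 → r6=0x28
body[2] add  r3, r5, #61 → r3=0x1c
body[3] mov  r4, #0xa8 → r4=0xa8
epilogue: pop r6=0x49, sp=0xa4
r7 is caller-saved → body value

REG = 0xfe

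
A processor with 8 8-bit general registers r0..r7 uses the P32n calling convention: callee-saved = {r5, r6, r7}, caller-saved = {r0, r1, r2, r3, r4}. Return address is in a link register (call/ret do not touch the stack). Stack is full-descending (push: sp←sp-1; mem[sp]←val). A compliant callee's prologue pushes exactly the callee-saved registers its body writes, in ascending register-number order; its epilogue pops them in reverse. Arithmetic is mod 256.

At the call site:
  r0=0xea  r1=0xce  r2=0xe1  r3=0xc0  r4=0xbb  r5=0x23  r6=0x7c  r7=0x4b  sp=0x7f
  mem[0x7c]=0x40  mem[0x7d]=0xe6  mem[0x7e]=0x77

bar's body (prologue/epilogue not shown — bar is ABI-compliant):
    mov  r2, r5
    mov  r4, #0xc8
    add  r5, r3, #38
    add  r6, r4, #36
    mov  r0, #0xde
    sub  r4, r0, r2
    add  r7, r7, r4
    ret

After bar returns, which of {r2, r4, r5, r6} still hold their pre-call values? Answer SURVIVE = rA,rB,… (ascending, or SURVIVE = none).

prologue: push r5 → mem[0x7e]=0x23, sp=0x7e
prologue: push r6 → mem[0x7d]=0x7c, sp=0x7d
prologue: push r7 → mem[0x7c]=0x4b, sp=0x7c
body[0] mov  r2, r5 → r2=0x23
body[1] mov  r4, #0xc8 → r4=0xc8
body[2] add  r5, r3, #38 → r5=0xe6
body[3] add  r6, r4, #36 → r6=0xec
body[4] mov  r0, #0xde → r0=0xde
body[5] sub  r4, r0, r2 → r4=0xbb
body[6] add  r7, r7, r4 → r7=0x06
epilogue: pop r7=0x4b, sp=0x7d
epilogue: pop r6=0x7c, sp=0x7e
epilogue: pop r5=0x23, sp=0x7f
r2: caller-saved, written=True
r4: caller-saved, written=True
r5: callee-saved, written=True
r6: callee-saved, written=True

SURVIVE = r4,r5,r6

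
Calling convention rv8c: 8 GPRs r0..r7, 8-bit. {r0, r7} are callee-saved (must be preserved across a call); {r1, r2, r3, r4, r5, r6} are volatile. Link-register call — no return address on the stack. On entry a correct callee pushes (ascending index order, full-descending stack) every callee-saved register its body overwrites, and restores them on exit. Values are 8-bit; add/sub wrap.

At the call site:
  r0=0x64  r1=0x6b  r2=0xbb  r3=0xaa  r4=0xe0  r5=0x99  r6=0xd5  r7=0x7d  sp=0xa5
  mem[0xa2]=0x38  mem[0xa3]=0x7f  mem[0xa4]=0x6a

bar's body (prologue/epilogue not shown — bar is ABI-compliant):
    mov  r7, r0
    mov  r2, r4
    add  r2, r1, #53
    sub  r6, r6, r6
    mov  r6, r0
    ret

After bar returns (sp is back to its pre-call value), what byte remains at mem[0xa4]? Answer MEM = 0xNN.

prologue: push r7 → mem[0xa4]=0x7d, sp=0xa4
body[0] mov  r7, r0 → r7=0x64
body[1] mov  r2, r4 → r2=0xe0
body[2] add  r2, r1, #53 → r2=0xa0
body[3] sub  r6, r6, r6 → r6=0x00
body[4] mov  r6, r0 → r6=0x64
epilogue: pop r7=0x7d, sp=0xa5
prologue pushed ['r7'] at ['0xa4']

MEM = 0x7d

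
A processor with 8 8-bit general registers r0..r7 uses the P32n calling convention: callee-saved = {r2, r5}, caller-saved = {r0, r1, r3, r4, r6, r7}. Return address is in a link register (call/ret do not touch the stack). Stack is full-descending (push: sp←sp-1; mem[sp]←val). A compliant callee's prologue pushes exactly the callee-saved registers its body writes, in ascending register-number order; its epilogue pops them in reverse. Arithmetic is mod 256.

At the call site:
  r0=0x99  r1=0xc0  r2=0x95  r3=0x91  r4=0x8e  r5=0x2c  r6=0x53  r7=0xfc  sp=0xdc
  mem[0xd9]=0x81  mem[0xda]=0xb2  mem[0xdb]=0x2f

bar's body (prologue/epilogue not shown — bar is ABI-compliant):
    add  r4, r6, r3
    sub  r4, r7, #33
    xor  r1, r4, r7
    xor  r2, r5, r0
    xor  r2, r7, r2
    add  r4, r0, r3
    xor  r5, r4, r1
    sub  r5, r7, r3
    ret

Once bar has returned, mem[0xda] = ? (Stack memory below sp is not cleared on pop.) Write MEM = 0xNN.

prologue: push r2 → mem[0xdb]=0x95, sp=0xdb
prologue: push r5 → mem[0xda]=0x2c, sp=0xda
body[0] add  r4, r6, r3 → r4=0xe4
body[1] sub  r4, r7, #33 → r4=0xdb
body[2] xor  r1, r4, r7 → r1=0x27
body[3] xor  r2, r5, r0 → r2=0xb5
body[4] xor  r2, r7, r2 → r2=0x49
body[5] add  r4, r0, r3 → r4=0x2a
body[6] xor  r5, r4, r1 → r5=0x0d
body[7] sub  r5, r7, r3 → r5=0x6b
epilogue: pop r5=0x2c, sp=0xdb
epilogue: pop r2=0x95, sp=0xdc
prologue pushed ['r2', 'r5'] at ['0xdb', '0xda']

MEM = 0x2c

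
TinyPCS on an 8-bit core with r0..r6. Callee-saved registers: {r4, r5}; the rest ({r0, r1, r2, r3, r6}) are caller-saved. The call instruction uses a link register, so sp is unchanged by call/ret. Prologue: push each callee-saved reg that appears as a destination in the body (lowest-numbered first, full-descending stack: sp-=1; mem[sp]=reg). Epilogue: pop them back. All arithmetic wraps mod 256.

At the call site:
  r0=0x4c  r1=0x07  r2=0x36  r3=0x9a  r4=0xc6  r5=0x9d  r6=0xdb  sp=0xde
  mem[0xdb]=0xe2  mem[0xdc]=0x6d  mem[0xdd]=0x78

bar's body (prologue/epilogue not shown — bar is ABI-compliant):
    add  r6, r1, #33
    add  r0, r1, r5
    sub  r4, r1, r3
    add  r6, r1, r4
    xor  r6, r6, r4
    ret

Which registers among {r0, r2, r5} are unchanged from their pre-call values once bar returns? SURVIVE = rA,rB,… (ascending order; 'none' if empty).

SURVIVE = r2,r5

prologue: push r4 → mem[0xdd]=0xc6, sp=0xdd
body[0] add  r6, r1, #33 → r6=0x28
body[1] add  r0, r1, r5 → r0=0xa4
body[2] sub  r4, r1, r3 → r4=0x6d
body[3] add  r6, r1, r4 → r6=0x74
body[4] xor  r6, r6, r4 → r6=0x19
epilogue: pop r4=0xc6, sp=0xde
r0: caller-saved, written=True
r2: caller-saved, written=False
r5: callee-saved, written=False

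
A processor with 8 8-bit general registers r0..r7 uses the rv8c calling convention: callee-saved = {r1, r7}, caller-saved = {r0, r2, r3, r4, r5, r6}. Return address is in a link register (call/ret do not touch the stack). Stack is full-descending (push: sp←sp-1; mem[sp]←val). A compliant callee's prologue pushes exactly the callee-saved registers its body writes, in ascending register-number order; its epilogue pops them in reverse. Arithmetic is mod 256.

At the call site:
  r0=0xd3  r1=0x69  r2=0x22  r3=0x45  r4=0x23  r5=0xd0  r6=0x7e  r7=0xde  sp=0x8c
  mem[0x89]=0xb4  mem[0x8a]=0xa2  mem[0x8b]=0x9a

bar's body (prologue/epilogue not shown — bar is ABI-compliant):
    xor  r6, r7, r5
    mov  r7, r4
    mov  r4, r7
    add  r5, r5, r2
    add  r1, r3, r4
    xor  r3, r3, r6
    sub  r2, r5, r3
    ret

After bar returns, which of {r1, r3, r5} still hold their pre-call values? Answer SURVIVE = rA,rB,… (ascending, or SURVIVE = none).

prologue: push r1 → mem[0x8b]=0x69, sp=0x8b
prologue: push r7 → mem[0x8a]=0xde, sp=0x8a
body[0] xor  r6, r7, r5 → r6=0x0e
body[1] mov  r7, r4 → r7=0x23
body[2] mov  r4, r7 → r4=0x23
body[3] add  r5, r5, r2 → r5=0xf2
body[4] add  r1, r3, r4 → r1=0x68
body[5] xor  r3, r3, r6 → r3=0x4b
body[6] sub  r2, r5, r3 → r2=0xa7
epilogue: pop r7=0xde, sp=0x8b
epilogue: pop r1=0x69, sp=0x8c
r1: callee-saved, written=True
r3: caller-saved, written=True
r5: caller-saved, written=True

SURVIVE = r1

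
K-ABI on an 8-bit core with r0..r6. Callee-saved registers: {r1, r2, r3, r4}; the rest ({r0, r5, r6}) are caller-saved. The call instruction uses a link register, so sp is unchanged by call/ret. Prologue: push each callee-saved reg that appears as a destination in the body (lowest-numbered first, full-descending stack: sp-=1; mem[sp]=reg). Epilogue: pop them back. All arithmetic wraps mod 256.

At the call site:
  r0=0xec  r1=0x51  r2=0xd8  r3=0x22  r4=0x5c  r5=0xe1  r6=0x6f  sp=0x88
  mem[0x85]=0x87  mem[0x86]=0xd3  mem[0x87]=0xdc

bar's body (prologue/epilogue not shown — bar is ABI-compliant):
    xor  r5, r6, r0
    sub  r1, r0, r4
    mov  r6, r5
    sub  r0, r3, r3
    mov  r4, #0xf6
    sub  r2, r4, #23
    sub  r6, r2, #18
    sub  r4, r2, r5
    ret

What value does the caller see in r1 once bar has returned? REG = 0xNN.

prologue: push r1 → mem[0x87]=0x51, sp=0x87
prologue: push r2 → mem[0x86]=0xd8, sp=0x86
prologue: push r4 → mem[0x85]=0x5c, sp=0x85
body[0] xor  r5, r6, r0 → r5=0x83
body[1] sub  r1, r0, r4 → r1=0x90
body[2] mov  r6, r5 → r6=0x83
body[3] sub  r0, r3, r3 → r0=0x00
body[4] mov  r4, #0xf6 → r4=0xf6
body[5] sub  r2, r4, #23 → r2=0xdf
body[6] sub  r6, r2, #18 → r6=0xcd
body[7] sub  r4, r2, r5 → r4=0x5c
epilogue: pop r4=0x5c, sp=0x86
epilogue: pop r2=0xd8, sp=0x87
epilogue: pop r1=0x51, sp=0x88
r1 is callee-saved → restored

REG = 0x51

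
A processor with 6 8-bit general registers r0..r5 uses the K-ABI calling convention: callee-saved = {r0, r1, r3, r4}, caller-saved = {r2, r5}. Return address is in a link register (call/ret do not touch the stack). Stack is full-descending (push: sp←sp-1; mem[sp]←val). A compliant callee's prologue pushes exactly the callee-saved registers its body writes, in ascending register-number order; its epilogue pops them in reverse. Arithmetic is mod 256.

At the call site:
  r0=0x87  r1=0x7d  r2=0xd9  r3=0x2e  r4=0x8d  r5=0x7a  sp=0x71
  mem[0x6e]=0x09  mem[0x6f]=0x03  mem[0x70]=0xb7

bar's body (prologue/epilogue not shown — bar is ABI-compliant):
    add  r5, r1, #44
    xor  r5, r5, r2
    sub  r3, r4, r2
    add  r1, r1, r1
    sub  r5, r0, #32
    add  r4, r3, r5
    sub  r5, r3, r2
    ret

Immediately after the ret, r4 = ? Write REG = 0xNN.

prologue: push r1 → mem[0x70]=0x7d, sp=0x70
prologue: push r3 → mem[0x6f]=0x2e, sp=0x6f
prologue: push r4 → mem[0x6e]=0x8d, sp=0x6e
body[0] add  r5, r1, #44 → r5=0xa9
body[1] xor  r5, r5, r2 → r5=0x70
body[2] sub  r3, r4, r2 → r3=0xb4
body[3] add  r1, r1, r1 → r1=0xfa
body[4] sub  r5, r0, #32 → r5=0x67
body[5] add  r4, r3, r5 → r4=0x1b
body[6] sub  r5, r3, r2 → r5=0xdb
epilogue: pop r4=0x8d, sp=0x6f
epilogue: pop r3=0x2e, sp=0x70
epilogue: pop r1=0x7d, sp=0x71
r4 is callee-saved → restored

REG = 0x8d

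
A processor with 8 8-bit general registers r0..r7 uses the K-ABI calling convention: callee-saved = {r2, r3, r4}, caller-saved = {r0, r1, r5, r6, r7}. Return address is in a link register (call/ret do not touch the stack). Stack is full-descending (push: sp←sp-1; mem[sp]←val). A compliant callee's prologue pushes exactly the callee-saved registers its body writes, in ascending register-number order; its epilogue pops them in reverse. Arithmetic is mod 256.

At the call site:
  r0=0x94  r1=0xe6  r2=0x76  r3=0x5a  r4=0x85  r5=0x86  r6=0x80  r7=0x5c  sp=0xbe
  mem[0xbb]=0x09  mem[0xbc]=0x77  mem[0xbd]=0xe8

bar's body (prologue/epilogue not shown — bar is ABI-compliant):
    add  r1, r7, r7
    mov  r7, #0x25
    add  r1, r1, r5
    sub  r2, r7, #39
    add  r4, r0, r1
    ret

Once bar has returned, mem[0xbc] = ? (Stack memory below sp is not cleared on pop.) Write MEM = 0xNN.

prologue: push r2 -> mem[0xbd]=0x76, sp=0xbd
prologue: push r4 -> mem[0xbc]=0x85, sp=0xbc
body[0] add  r1, r7, r7 -> r1=0xb8
body[1] mov  r7, #0x25 -> r7=0x25
body[2] add  r1, r1, r5 -> r1=0x3e
body[3] sub  r2, r7, #39 -> r2=0xfe
body[4] add  r4, r0, r1 -> r4=0xd2
epilogue: pop r4=0x85, sp=0xbd
epilogue: pop r2=0x76, sp=0xbe
prologue pushed ['r2', 'r4'] at ['0xbd', '0xbc']

MEM = 0x85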